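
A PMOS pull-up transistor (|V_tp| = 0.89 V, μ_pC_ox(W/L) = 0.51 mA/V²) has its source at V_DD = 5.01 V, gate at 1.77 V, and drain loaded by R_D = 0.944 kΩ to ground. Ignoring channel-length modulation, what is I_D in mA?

I_D = 1.41 mA

V_SG = V_DD − V_G = 5.01 − 1.77 = 3.24 V, so V_ov = 3.24 − 0.89 = 2.35 V.
Assume saturation: I_D = ½ k_p V_ov² = 0.5 × 0.51 × 2.35² = 1.41 mA, giving V_SD = V_DD − I_D R_D = 5.01 − 1.41 × 0.944 = 3.68 V.
V_SD = 3.68 V ≥ V_ov = 2.35 V, confirming saturation.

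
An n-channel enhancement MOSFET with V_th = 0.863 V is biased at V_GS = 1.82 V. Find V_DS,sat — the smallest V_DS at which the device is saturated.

V_DS,sat = 0.957 V

The boundary between triode and saturation is V_DS = V_GS − V_th = V_ov.
V_ov = 1.82 − 0.863 = 0.957 V.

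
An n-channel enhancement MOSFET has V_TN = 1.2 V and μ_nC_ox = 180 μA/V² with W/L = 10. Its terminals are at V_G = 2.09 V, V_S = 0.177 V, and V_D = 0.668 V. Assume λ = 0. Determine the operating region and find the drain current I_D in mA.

Triode; I_D = 0.413 mA

V_GS = V_G − V_S = 2.09 − 0.177 = 1.91 V; V_DS = V_D − V_S = 0.668 − 0.177 = 0.491 V.
k_n = μ_nC_ox · (W/L) = 1.8 mA/V².
V_ov = V_GS − V_TN = 1.91 − 1.2 = 0.713 V.
Since V_DS = 0.491 V < V_ov = 0.713 V, the device is in the triode region.
I_D = k_n [V_ov · V_DS − ½ V_DS²] = 1.8 × [0.713 × 0.491 − 0.5 × 0.491²] = 0.413 mA.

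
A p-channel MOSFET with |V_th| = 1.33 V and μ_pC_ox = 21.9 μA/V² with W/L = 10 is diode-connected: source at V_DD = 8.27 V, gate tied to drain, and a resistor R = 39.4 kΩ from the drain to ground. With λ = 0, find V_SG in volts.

With gate tied to drain, V_SG = V_SD ≥ V_SG − |V_th|, so the device is in saturation.
k_p = μ_pC_ox · (W/L) = 0.219 mA/V².
KCL at the drain: ½ k_p (V_SG − |V_th|)² = (V_DD − V_SG)/R.
Let x = V_SG − 1.33. Then 4.31 x² + x − 6.94 = 0, giving x = 1.16 V (positive root), so V_SG = 2.49 V.
I_D = (V_DD − V_SG)/R = (8.27 − 2.49) / 39.4 = 0.147 mA.

V_SG = 2.49 V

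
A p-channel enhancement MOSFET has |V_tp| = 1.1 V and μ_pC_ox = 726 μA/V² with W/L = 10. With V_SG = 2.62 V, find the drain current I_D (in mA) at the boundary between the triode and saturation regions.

At the boundary V_SD = V_ov = V_SG − |V_tp| = 2.62 − 1.1 = 1.52 V.
k_p = μ_pC_ox · (W/L) = 7.26 mA/V².
I_D = ½ k_p V_ov² = 0.5 × 7.26 × 1.52² = 8.39 mA.

I_D = 8.39 mA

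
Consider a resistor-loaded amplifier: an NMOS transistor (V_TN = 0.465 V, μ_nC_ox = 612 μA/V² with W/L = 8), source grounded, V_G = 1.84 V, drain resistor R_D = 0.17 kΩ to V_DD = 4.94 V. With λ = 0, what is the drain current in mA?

I_D = 4.63 mA

V_GS = V_G = 1.84 V, so V_ov = 1.84 − 0.465 = 1.38 V.
k_n = μ_nC_ox · (W/L) = 4.896 mA/V².
Assume saturation: I_D = ½ k_n V_ov² = 0.5 × 4.896 × 1.38² = 4.63 mA, giving V_DS = V_DD − I_D R_D = 4.94 − 4.63 × 0.17 = 4.15 V.
V_DS = 4.15 V ≥ V_ov = 1.38 V, confirming saturation.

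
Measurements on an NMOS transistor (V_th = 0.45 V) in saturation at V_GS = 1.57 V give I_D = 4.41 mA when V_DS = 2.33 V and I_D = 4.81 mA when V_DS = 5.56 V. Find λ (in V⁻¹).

λ = 0.0300 V⁻¹

With V_GS fixed, I_D ∝ (1 + λ V_DS) in saturation, so I_D2/I_D1 = (1 + λ V_DS2)/(1 + λ V_DS1).
4.81/4.41 = 1.091 = (1 + 5.56 λ)/(1 + 2.33 λ).
Solving: λ (I_D1 V_DS2 − I_D2 V_DS1) = I_D2 − I_D1, so λ = (4.81 − 4.41) / (4.41 × 5.56 − 4.81 × 2.33) = 0.4 / 13.3 = 0.03 V⁻¹.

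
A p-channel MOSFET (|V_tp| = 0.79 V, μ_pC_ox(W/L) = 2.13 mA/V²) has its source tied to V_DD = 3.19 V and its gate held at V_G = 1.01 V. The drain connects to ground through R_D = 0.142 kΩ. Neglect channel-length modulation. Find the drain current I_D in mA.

V_SG = V_DD − V_G = 3.19 − 1.01 = 2.18 V, so V_ov = 2.18 − 0.79 = 1.39 V.
Assume saturation: I_D = ½ k_p V_ov² = 0.5 × 2.13 × 1.39² = 2.06 mA, giving V_SD = V_DD − I_D R_D = 3.19 − 2.06 × 0.142 = 2.9 V.
V_SD = 2.9 V ≥ V_ov = 1.39 V, confirming saturation.

I_D = 2.06 mA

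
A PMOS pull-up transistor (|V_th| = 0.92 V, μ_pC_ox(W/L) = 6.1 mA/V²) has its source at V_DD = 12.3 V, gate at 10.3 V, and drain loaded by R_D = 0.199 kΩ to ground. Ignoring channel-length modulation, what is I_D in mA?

V_SG = V_DD − V_G = 12.3 − 10.3 = 2 V, so V_ov = 2 − 0.92 = 1.08 V.
Assume saturation: I_D = ½ k_p V_ov² = 0.5 × 6.1 × 1.08² = 3.56 mA, giving V_SD = V_DD − I_D R_D = 12.3 − 3.56 × 0.199 = 11.6 V.
V_SD = 11.6 V ≥ V_ov = 1.08 V, confirming saturation.

I_D = 3.56 mA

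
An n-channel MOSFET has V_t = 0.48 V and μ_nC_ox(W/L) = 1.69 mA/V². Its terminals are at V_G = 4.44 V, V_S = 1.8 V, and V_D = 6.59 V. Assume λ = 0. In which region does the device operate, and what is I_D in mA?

Saturation; I_D = 3.94 mA

V_GS = V_G − V_S = 4.44 − 1.8 = 2.64 V; V_DS = V_D − V_S = 6.59 − 1.8 = 4.79 V.
V_ov = V_GS − V_t = 2.64 − 0.48 = 2.16 V.
Since V_DS = 4.79 V ≥ V_ov = 2.16 V, the device is in saturation.
I_D = ½ k_n V_ov² = 0.5 × 1.69 × 2.16² = 3.94 mA.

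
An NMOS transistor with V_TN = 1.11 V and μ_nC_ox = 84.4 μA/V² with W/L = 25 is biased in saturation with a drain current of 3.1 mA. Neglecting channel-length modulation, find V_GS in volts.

k_n = μ_nC_ox · (W/L) = 2.11 mA/V².
In saturation I_D = ½ k_n (V_GS − V_TN)², so V_GS − V_TN = √(2 I_D / k_n) = √(2 × 3.1 / 2.11) = 1.71 V.
V_GS = 1.11 + 1.71 = 2.82 V.

V_GS = 2.82 V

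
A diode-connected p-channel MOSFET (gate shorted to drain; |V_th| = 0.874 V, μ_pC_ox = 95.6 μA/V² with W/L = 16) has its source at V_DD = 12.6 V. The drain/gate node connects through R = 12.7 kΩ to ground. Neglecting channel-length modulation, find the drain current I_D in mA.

I_D = 0.841 mA

With gate tied to drain, V_SG = V_SD ≥ V_SG − |V_th|, so the device is in saturation.
k_p = μ_pC_ox · (W/L) = 1.53 mA/V².
KCL at the drain: ½ k_p (V_SG − |V_th|)² = (V_DD − V_SG)/R.
Let x = V_SG − 0.874. Then 9.71 x² + x − 11.73 = 0, giving x = 1.05 V (positive root), so V_SG = 1.92 V.
I_D = (V_DD − V_SG)/R = (12.6 − 1.92) / 12.7 = 0.841 mA.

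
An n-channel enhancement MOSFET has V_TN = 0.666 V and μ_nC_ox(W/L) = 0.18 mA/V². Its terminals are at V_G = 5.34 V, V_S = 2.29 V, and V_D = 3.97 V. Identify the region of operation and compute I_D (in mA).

Triode; I_D = 0.467 mA

V_GS = V_G − V_S = 5.34 − 2.29 = 3.05 V; V_DS = V_D − V_S = 3.97 − 2.29 = 1.68 V.
V_ov = V_GS − V_TN = 3.05 − 0.666 = 2.38 V.
Since V_DS = 1.68 V < V_ov = 2.38 V, the device is in the triode region.
I_D = k_n [V_ov · V_DS − ½ V_DS²] = 0.18 × [2.38 × 1.68 − 0.5 × 1.68²] = 0.467 mA.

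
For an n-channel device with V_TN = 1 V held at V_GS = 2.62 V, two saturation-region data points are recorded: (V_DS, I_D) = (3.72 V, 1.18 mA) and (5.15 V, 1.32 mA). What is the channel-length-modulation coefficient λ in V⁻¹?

λ = 0.120 V⁻¹

With V_GS fixed, I_D ∝ (1 + λ V_DS) in saturation, so I_D2/I_D1 = (1 + λ V_DS2)/(1 + λ V_DS1).
1.32/1.18 = 1.119 = (1 + 5.15 λ)/(1 + 3.72 λ).
Solving: λ (I_D1 V_DS2 − I_D2 V_DS1) = I_D2 − I_D1, so λ = (1.32 − 1.18) / (1.18 × 5.15 − 1.32 × 3.72) = 0.14 / 1.17 = 0.12 V⁻¹.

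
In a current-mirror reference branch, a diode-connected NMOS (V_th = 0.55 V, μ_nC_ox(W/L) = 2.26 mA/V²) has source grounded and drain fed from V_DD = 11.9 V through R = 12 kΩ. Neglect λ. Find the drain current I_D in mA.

With gate tied to drain, V_GS = V_DS ≥ V_GS − V_th, so the device is in saturation.
KCL at the drain: ½ k_n (V_GS − V_th)² = (V_DD − V_GS)/R.
Let x = V_GS − 0.55. Then 13.6 x² + x − 11.35 = 0, giving x = 0.879 V (positive root), so V_GS = 1.43 V.
I_D = (V_DD − V_GS)/R = (11.9 − 1.43) / 12 = 0.873 mA.

I_D = 0.873 mA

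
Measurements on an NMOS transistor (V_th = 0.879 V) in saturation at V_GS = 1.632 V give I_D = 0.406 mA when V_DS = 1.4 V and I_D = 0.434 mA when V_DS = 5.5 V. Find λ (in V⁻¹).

With V_GS fixed, I_D ∝ (1 + λ V_DS) in saturation, so I_D2/I_D1 = (1 + λ V_DS2)/(1 + λ V_DS1).
0.434/0.406 = 1.069 = (1 + 5.5 λ)/(1 + 1.4 λ).
Solving: λ (I_D1 V_DS2 − I_D2 V_DS1) = I_D2 − I_D1, so λ = (0.434 − 0.406) / (0.406 × 5.5 − 0.434 × 1.4) = 0.028 / 1.63 = 0.0172 V⁻¹.

λ = 0.0172 V⁻¹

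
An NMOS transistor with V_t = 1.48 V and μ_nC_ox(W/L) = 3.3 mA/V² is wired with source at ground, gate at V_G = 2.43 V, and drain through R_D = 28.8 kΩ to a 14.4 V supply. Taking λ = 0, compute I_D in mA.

V_GS = V_G = 2.43 V, so V_ov = 2.43 − 1.48 = 0.95 V.
Assume saturation: I_D = ½ k_n V_ov² = 0.5 × 3.3 × 0.95² = 1.49 mA, giving V_DS = V_DD − I_D R_D = 14.4 − 1.49 × 28.8 = -28.5 V.
But -28.5 V < V_ov = 0.95 V, so the device is actually in triode.
In triode I_D = k_n[V_ov V_DS − ½ V_DS²] and I_D = (V_DD − V_DS)/R_D. Equating: 47.5 V_DS² − 91.29 V_DS + 14.4 = 0, giving V_DS = 0.173 V (the root below V_ov).
I_D = (14.4 − 0.173) / 28.8 = 0.494 mA.

I_D = 0.494 mA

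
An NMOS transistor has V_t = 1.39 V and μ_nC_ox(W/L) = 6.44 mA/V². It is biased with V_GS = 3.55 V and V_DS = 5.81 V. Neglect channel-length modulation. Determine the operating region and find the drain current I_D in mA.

V_ov = V_GS − V_t = 3.55 − 1.39 = 2.16 V.
Since V_DS = 5.81 V ≥ V_ov = 2.16 V, the device is in saturation.
I_D = ½ k_n V_ov² = 0.5 × 6.44 × 2.16² = 15 mA.

Saturation; I_D = 15.0 mA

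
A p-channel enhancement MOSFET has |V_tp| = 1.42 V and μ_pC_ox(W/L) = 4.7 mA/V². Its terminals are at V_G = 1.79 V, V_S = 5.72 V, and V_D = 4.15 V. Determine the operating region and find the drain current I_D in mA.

V_SG = V_S − V_G = 5.72 − 1.79 = 3.93 V; V_SD = V_S − V_D = 5.72 − 4.15 = 1.57 V.
V_ov = V_SG − |V_tp| = 3.93 − 1.42 = 2.51 V.
Since V_SD = 1.57 V < V_ov = 2.51 V, the device is in the triode region.
I_D = k_p [V_ov · V_SD − ½ V_SD²] = 4.7 × [2.51 × 1.57 − 0.5 × 1.57²] = 12.7 mA.

Triode; I_D = 12.7 mA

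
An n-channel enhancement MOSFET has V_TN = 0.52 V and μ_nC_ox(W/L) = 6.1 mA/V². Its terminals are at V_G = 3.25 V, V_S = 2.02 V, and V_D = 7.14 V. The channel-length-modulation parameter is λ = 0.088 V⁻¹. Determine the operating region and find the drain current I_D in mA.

Saturation; I_D = 2.23 mA

V_GS = V_G − V_S = 3.25 − 2.02 = 1.23 V; V_DS = V_D − V_S = 7.14 − 2.02 = 5.12 V.
V_ov = V_GS − V_TN = 1.23 − 0.52 = 0.71 V.
Since V_DS = 5.12 V ≥ V_ov = 0.71 V, the device is in saturation.
I_D = ½ k_n V_ov² (1 + λ V_DS) = 0.5 × 6.1 × 0.71² × (1 + 0.088 × 5.12) = 2.23 mA.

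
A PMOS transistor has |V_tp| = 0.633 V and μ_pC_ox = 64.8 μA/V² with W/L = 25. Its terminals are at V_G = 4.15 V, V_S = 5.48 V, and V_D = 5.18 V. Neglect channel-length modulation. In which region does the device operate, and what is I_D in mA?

Triode; I_D = 0.266 mA

V_SG = V_S − V_G = 5.48 − 4.15 = 1.33 V; V_SD = V_S − V_D = 5.48 − 5.18 = 0.3 V.
k_p = μ_pC_ox · (W/L) = 1.62 mA/V².
V_ov = V_SG − |V_tp| = 1.33 − 0.633 = 0.697 V.
Since V_SD = 0.3 V < V_ov = 0.697 V, the device is in the triode region.
I_D = k_p [V_ov · V_SD − ½ V_SD²] = 1.62 × [0.697 × 0.3 − 0.5 × 0.3²] = 0.266 mA.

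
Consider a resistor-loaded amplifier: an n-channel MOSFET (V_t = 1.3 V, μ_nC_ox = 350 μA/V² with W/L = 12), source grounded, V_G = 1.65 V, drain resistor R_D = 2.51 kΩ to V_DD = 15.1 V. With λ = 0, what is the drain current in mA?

V_GS = V_G = 1.65 V, so V_ov = 1.65 − 1.3 = 0.35 V.
k_n = μ_nC_ox · (W/L) = 4.2 mA/V².
Assume saturation: I_D = ½ k_n V_ov² = 0.5 × 4.2 × 0.35² = 0.257 mA, giving V_DS = V_DD − I_D R_D = 15.1 − 0.257 × 2.51 = 14.5 V.
V_DS = 14.5 V ≥ V_ov = 0.35 V, confirming saturation.

I_D = 0.257 mA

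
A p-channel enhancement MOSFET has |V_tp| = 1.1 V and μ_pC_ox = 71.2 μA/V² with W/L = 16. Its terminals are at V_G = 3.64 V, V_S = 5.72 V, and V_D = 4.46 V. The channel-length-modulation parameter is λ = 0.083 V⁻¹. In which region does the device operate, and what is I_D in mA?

Saturation; I_D = 0.604 mA

V_SG = V_S − V_G = 5.72 − 3.64 = 2.08 V; V_SD = V_S − V_D = 5.72 − 4.46 = 1.26 V.
k_p = μ_pC_ox · (W/L) = 1.139 mA/V².
V_ov = V_SG − |V_tp| = 2.08 − 1.1 = 0.98 V.
Since V_SD = 1.26 V ≥ V_ov = 0.98 V, the device is in saturation.
I_D = ½ k_p V_ov² (1 + λ V_SD) = 0.5 × 1.139 × 0.98² × (1 + 0.083 × 1.26) = 0.604 mA.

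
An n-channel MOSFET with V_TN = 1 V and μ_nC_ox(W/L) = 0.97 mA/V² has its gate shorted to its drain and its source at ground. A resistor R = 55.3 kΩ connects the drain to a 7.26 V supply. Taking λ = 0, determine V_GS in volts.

With gate tied to drain, V_GS = V_DS ≥ V_GS − V_TN, so the device is in saturation.
KCL at the drain: ½ k_n (V_GS − V_TN)² = (V_DD − V_GS)/R.
Let x = V_GS − 1. Then 26.8 x² + x − 6.26 = 0, giving x = 0.465 V (positive root), so V_GS = 1.46 V.
I_D = (V_DD − V_GS)/R = (7.26 − 1.46) / 55.3 = 0.105 mA.

V_GS = 1.46 V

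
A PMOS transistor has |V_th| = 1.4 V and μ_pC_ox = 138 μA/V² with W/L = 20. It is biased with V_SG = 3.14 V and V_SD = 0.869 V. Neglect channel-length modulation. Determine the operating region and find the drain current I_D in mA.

k_p = μ_pC_ox · (W/L) = 2.76 mA/V².
V_ov = V_SG − |V_th| = 3.14 − 1.4 = 1.74 V.
Since V_SD = 0.869 V < V_ov = 1.74 V, the device is in the triode region.
I_D = k_p [V_ov · V_SD − ½ V_SD²] = 2.76 × [1.74 × 0.869 − 0.5 × 0.869²] = 3.13 mA.

Triode; I_D = 3.13 mA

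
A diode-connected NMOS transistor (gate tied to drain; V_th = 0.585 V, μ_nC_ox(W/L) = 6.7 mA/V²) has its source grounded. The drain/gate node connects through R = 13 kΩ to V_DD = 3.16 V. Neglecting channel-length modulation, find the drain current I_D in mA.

With gate tied to drain, V_GS = V_DS ≥ V_GS − V_th, so the device is in saturation.
KCL at the drain: ½ k_n (V_GS − V_th)² = (V_DD − V_GS)/R.
Let x = V_GS − 0.585. Then 43.6 x² + x − 2.575 = 0, giving x = 0.232 V (positive root), so V_GS = 0.817 V.
I_D = (V_DD − V_GS)/R = (3.16 − 0.817) / 13 = 0.18 mA.

I_D = 0.180 mA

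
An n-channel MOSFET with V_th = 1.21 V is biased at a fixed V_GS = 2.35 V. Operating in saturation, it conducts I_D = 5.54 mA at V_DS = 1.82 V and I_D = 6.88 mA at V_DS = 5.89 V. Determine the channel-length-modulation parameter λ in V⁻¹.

λ = 0.0666 V⁻¹

With V_GS fixed, I_D ∝ (1 + λ V_DS) in saturation, so I_D2/I_D1 = (1 + λ V_DS2)/(1 + λ V_DS1).
6.88/5.54 = 1.242 = (1 + 5.89 λ)/(1 + 1.82 λ).
Solving: λ (I_D1 V_DS2 − I_D2 V_DS1) = I_D2 − I_D1, so λ = (6.88 − 5.54) / (5.54 × 5.89 − 6.88 × 1.82) = 1.34 / 20.1 = 0.0666 V⁻¹.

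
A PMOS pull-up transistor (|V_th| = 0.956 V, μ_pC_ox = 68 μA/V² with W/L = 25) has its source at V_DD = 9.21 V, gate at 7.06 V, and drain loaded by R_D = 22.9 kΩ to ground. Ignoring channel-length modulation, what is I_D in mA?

I_D = 0.393 mA

V_SG = V_DD − V_G = 9.21 − 7.06 = 2.15 V, so V_ov = 2.15 − 0.956 = 1.19 V.
k_p = μ_pC_ox · (W/L) = 1.7 mA/V².
Assume saturation: I_D = ½ k_p V_ov² = 0.5 × 1.7 × 1.19² = 1.21 mA, giving V_SD = V_DD − I_D R_D = 9.21 − 1.21 × 22.9 = -18.5 V.
But -18.5 V < V_ov = 1.19 V, so the device is actually in triode.
In triode I_D = k_p[V_ov V_SD − ½ V_SD²] and I_D = (V_DD − V_SD)/R_D. Equating: 19.5 V_SD² − 47.48 V_SD + 9.21 = 0, giving V_SD = 0.212 V (the root below V_ov).
I_D = (9.21 − 0.212) / 22.9 = 0.393 mA.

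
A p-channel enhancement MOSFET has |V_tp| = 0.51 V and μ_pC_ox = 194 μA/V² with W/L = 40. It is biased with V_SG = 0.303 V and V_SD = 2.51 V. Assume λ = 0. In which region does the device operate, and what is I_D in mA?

Cutoff; I_D = 0 mA

V_SG = 0.303 V < |V_tp| = 0.51 V, so the transistor is in cutoff.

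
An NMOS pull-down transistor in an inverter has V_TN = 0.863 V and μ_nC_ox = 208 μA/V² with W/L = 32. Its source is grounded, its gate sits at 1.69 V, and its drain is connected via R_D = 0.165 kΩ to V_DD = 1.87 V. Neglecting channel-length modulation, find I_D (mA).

V_GS = V_G = 1.69 V, so V_ov = 1.69 − 0.863 = 0.827 V.
k_n = μ_nC_ox · (W/L) = 6.656 mA/V².
Assume saturation: I_D = ½ k_n V_ov² = 0.5 × 6.656 × 0.827² = 2.28 mA, giving V_DS = V_DD − I_D R_D = 1.87 − 2.28 × 0.165 = 1.49 V.
V_DS = 1.49 V ≥ V_ov = 0.827 V, confirming saturation.

I_D = 2.28 mA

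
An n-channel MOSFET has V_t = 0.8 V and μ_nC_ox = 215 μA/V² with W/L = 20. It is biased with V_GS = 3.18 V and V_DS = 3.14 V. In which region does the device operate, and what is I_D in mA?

Saturation; I_D = 12.2 mA

k_n = μ_nC_ox · (W/L) = 4.3 mA/V².
V_ov = V_GS − V_t = 3.18 − 0.8 = 2.38 V.
Since V_DS = 3.14 V ≥ V_ov = 2.38 V, the device is in saturation.
I_D = ½ k_n V_ov² = 0.5 × 4.3 × 2.38² = 12.2 mA.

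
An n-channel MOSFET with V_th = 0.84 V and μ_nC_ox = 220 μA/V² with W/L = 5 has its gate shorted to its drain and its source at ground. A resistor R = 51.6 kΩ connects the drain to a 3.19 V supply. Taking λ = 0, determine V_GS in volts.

V_GS = 1.11 V

With gate tied to drain, V_GS = V_DS ≥ V_GS − V_th, so the device is in saturation.
k_n = μ_nC_ox · (W/L) = 1.1 mA/V².
KCL at the drain: ½ k_n (V_GS − V_th)² = (V_DD − V_GS)/R.
Let x = V_GS − 0.84. Then 28.4 x² + x − 2.35 = 0, giving x = 0.271 V (positive root), so V_GS = 1.11 V.
I_D = (V_DD − V_GS)/R = (3.19 − 1.11) / 51.6 = 0.0403 mA.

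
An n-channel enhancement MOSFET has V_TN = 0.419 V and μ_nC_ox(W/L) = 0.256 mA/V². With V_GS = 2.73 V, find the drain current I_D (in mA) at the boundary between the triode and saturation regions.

At the boundary V_DS = V_ov = V_GS − V_TN = 2.73 − 0.419 = 2.31 V.
I_D = ½ k_n V_ov² = 0.5 × 0.256 × 2.31² = 0.684 mA.

I_D = 0.684 mA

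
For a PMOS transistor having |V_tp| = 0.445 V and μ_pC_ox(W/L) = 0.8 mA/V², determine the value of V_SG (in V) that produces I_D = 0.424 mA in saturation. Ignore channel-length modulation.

V_SG = 1.47 V

In saturation I_D = ½ k_p (V_SG − |V_tp|)², so V_SG − |V_tp| = √(2 I_D / k_p) = √(2 × 0.424 / 0.8) = 1.03 V.
V_SG = 0.445 + 1.03 = 1.47 V.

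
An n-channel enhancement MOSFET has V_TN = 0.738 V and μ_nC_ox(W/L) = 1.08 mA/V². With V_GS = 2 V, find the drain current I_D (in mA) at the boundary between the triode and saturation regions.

At the boundary V_DS = V_ov = V_GS − V_TN = 2 − 0.738 = 1.26 V.
I_D = ½ k_n V_ov² = 0.5 × 1.08 × 1.26² = 0.86 mA.

I_D = 0.860 mA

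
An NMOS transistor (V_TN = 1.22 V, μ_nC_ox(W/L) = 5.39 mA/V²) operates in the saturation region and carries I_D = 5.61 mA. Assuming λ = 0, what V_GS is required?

In saturation I_D = ½ k_n (V_GS − V_TN)², so V_GS − V_TN = √(2 I_D / k_n) = √(2 × 5.61 / 5.39) = 1.44 V.
V_GS = 1.22 + 1.44 = 2.66 V.

V_GS = 2.66 V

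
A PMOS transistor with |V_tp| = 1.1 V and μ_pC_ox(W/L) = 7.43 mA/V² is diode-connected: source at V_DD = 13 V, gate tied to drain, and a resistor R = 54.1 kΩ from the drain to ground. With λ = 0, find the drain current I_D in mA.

With gate tied to drain, V_SG = V_SD ≥ V_SG − |V_tp|, so the device is in saturation.
KCL at the drain: ½ k_p (V_SG − |V_tp|)² = (V_DD − V_SG)/R.
Let x = V_SG − 1.1. Then 201 x² + x − 11.9 = 0, giving x = 0.241 V (positive root), so V_SG = 1.34 V.
I_D = (V_DD − V_SG)/R = (13 − 1.34) / 54.1 = 0.216 mA.

I_D = 0.216 mA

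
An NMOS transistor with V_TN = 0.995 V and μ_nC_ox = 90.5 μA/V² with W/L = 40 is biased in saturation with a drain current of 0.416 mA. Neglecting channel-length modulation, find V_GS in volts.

V_GS = 1.47 V

k_n = μ_nC_ox · (W/L) = 3.62 mA/V².
In saturation I_D = ½ k_n (V_GS − V_TN)², so V_GS − V_TN = √(2 I_D / k_n) = √(2 × 0.416 / 3.62) = 0.479 V.
V_GS = 0.995 + 0.479 = 1.47 V.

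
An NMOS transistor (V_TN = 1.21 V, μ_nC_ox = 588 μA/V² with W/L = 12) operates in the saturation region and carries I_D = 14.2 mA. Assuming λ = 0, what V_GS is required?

k_n = μ_nC_ox · (W/L) = 7.056 mA/V².
In saturation I_D = ½ k_n (V_GS − V_TN)², so V_GS − V_TN = √(2 I_D / k_n) = √(2 × 14.2 / 7.056) = 2.01 V.
V_GS = 1.21 + 2.01 = 3.22 V.

V_GS = 3.22 V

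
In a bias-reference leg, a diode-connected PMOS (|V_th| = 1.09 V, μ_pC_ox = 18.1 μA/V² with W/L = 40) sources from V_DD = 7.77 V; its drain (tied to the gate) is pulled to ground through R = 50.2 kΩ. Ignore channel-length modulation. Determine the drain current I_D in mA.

I_D = 0.122 mA

With gate tied to drain, V_SG = V_SD ≥ V_SG − |V_th|, so the device is in saturation.
k_p = μ_pC_ox · (W/L) = 0.724 mA/V².
KCL at the drain: ½ k_p (V_SG − |V_th|)² = (V_DD − V_SG)/R.
Let x = V_SG − 1.09. Then 18.2 x² + x − 6.68 = 0, giving x = 0.579 V (positive root), so V_SG = 1.67 V.
I_D = (V_DD − V_SG)/R = (7.77 − 1.67) / 50.2 = 0.122 mA.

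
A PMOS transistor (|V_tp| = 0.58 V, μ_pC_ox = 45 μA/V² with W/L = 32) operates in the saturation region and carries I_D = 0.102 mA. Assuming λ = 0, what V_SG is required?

V_SG = 0.956 V

k_p = μ_pC_ox · (W/L) = 1.44 mA/V².
In saturation I_D = ½ k_p (V_SG − |V_tp|)², so V_SG − |V_tp| = √(2 I_D / k_p) = √(2 × 0.102 / 1.44) = 0.376 V.
V_SG = 0.58 + 0.376 = 0.956 V.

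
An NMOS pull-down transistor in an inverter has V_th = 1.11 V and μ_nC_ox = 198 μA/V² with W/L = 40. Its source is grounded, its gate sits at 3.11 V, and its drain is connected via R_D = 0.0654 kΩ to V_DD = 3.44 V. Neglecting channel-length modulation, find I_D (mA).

V_GS = V_G = 3.11 V, so V_ov = 3.11 − 1.11 = 2 V.
k_n = μ_nC_ox · (W/L) = 7.92 mA/V².
Assume saturation: I_D = ½ k_n V_ov² = 0.5 × 7.92 × 2² = 15.8 mA, giving V_DS = V_DD − I_D R_D = 3.44 − 15.8 × 0.0654 = 2.4 V.
V_DS = 2.4 V ≥ V_ov = 2 V, confirming saturation.

I_D = 15.8 mA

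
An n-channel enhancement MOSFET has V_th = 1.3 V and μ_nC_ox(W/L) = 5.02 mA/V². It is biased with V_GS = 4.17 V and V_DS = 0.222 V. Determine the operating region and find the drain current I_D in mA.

Triode; I_D = 3.07 mA

V_ov = V_GS − V_th = 4.17 − 1.3 = 2.87 V.
Since V_DS = 0.222 V < V_ov = 2.87 V, the device is in the triode region.
I_D = k_n [V_ov · V_DS − ½ V_DS²] = 5.02 × [2.87 × 0.222 − 0.5 × 0.222²] = 3.07 mA.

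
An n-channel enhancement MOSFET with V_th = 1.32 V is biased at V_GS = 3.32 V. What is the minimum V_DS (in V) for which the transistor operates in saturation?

V_DS,sat = 2.00 V

The boundary between triode and saturation is V_DS = V_GS − V_th = V_ov.
V_ov = 3.32 − 1.32 = 2 V.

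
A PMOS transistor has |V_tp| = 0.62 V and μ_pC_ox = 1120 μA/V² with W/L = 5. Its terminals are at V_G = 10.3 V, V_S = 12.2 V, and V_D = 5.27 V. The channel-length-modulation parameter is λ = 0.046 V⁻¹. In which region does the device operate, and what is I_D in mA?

Saturation; I_D = 6.05 mA

V_SG = V_S − V_G = 12.2 − 10.3 = 1.9 V; V_SD = V_S − V_D = 12.2 − 5.27 = 6.93 V.
k_p = μ_pC_ox · (W/L) = 5.6 mA/V².
V_ov = V_SG − |V_tp| = 1.9 − 0.62 = 1.28 V.
Since V_SD = 6.93 V ≥ V_ov = 1.28 V, the device is in saturation.
I_D = ½ k_p V_ov² (1 + λ V_SD) = 0.5 × 5.6 × 1.28² × (1 + 0.046 × 6.93) = 6.05 mA.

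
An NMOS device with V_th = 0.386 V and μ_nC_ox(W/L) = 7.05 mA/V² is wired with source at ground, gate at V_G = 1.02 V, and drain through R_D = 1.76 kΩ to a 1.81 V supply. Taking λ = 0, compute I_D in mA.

I_D = 0.888 mA

V_GS = V_G = 1.02 V, so V_ov = 1.02 − 0.386 = 0.634 V.
Assume saturation: I_D = ½ k_n V_ov² = 0.5 × 7.05 × 0.634² = 1.42 mA, giving V_DS = V_DD − I_D R_D = 1.81 − 1.42 × 1.76 = -0.684 V.
But -0.684 V < V_ov = 0.634 V, so the device is actually in triode.
In triode I_D = k_n[V_ov V_DS − ½ V_DS²] and I_D = (V_DD − V_DS)/R_D. Equating: 6.2 V_DS² − 8.867 V_DS + 1.81 = 0, giving V_DS = 0.247 V (the root below V_ov).
I_D = (1.81 − 0.247) / 1.76 = 0.888 mA.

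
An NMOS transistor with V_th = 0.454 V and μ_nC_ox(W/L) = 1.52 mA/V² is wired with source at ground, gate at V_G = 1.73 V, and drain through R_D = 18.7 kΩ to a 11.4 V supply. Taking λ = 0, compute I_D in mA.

I_D = 0.591 mA

V_GS = V_G = 1.73 V, so V_ov = 1.73 − 0.454 = 1.28 V.
Assume saturation: I_D = ½ k_n V_ov² = 0.5 × 1.52 × 1.28² = 1.24 mA, giving V_DS = V_DD − I_D R_D = 11.4 − 1.24 × 18.7 = -11.7 V.
But -11.7 V < V_ov = 1.28 V, so the device is actually in triode.
In triode I_D = k_n[V_ov V_DS − ½ V_DS²] and I_D = (V_DD − V_DS)/R_D. Equating: 14.2 V_DS² − 37.27 V_DS + 11.4 = 0, giving V_DS = 0.354 V (the root below V_ov).
I_D = (11.4 − 0.354) / 18.7 = 0.591 mA.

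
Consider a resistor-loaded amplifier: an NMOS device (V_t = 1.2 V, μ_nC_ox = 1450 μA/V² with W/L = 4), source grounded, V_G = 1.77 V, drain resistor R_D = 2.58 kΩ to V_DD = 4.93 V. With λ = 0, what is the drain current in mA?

I_D = 0.942 mA

V_GS = V_G = 1.77 V, so V_ov = 1.77 − 1.2 = 0.57 V.
k_n = μ_nC_ox · (W/L) = 5.8 mA/V².
Assume saturation: I_D = ½ k_n V_ov² = 0.5 × 5.8 × 0.57² = 0.942 mA, giving V_DS = V_DD − I_D R_D = 4.93 − 0.942 × 2.58 = 2.5 V.
V_DS = 2.5 V ≥ V_ov = 0.57 V, confirming saturation.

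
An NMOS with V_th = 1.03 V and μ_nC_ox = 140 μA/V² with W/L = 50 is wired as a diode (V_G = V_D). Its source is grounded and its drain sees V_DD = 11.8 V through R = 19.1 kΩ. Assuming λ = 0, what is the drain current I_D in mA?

With gate tied to drain, V_GS = V_DS ≥ V_GS − V_th, so the device is in saturation.
k_n = μ_nC_ox · (W/L) = 7 mA/V².
KCL at the drain: ½ k_n (V_GS − V_th)² = (V_DD − V_GS)/R.
Let x = V_GS − 1.03. Then 66.9 x² + x − 10.77 = 0, giving x = 0.394 V (positive root), so V_GS = 1.42 V.
I_D = (V_DD − V_GS)/R = (11.8 − 1.42) / 19.1 = 0.543 mA.

I_D = 0.543 mA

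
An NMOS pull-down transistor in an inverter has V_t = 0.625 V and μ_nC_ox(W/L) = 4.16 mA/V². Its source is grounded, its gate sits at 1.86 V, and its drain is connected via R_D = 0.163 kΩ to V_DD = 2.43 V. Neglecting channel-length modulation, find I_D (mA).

I_D = 3.17 mA

V_GS = V_G = 1.86 V, so V_ov = 1.86 − 0.625 = 1.24 V.
Assume saturation: I_D = ½ k_n V_ov² = 0.5 × 4.16 × 1.24² = 3.17 mA, giving V_DS = V_DD − I_D R_D = 2.43 − 3.17 × 0.163 = 1.91 V.
V_DS = 1.91 V ≥ V_ov = 1.24 V, confirming saturation.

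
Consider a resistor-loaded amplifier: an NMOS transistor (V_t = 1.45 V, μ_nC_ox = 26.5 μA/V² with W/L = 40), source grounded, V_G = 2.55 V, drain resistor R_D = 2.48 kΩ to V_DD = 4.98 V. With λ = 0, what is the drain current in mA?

V_GS = V_G = 2.55 V, so V_ov = 2.55 − 1.45 = 1.1 V.
k_n = μ_nC_ox · (W/L) = 1.06 mA/V².
Assume saturation: I_D = ½ k_n V_ov² = 0.5 × 1.06 × 1.1² = 0.641 mA, giving V_DS = V_DD − I_D R_D = 4.98 − 0.641 × 2.48 = 3.39 V.
V_DS = 3.39 V ≥ V_ov = 1.1 V, confirming saturation.

I_D = 0.641 mA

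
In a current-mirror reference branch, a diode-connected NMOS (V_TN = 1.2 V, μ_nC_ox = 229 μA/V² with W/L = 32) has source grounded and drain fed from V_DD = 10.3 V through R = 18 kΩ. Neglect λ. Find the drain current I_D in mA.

With gate tied to drain, V_GS = V_DS ≥ V_GS − V_TN, so the device is in saturation.
k_n = μ_nC_ox · (W/L) = 7.328 mA/V².
KCL at the drain: ½ k_n (V_GS − V_TN)² = (V_DD − V_GS)/R.
Let x = V_GS − 1.2. Then 66 x² + x − 9.1 = 0, giving x = 0.364 V (positive root), so V_GS = 1.56 V.
I_D = (V_DD − V_GS)/R = (10.3 − 1.56) / 18 = 0.485 mA.

I_D = 0.485 mA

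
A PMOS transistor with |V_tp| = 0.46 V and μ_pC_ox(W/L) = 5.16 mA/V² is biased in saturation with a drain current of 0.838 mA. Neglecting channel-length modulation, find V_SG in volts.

V_SG = 1.03 V

In saturation I_D = ½ k_p (V_SG − |V_tp|)², so V_SG − |V_tp| = √(2 I_D / k_p) = √(2 × 0.838 / 5.16) = 0.57 V.
V_SG = 0.46 + 0.57 = 1.03 V.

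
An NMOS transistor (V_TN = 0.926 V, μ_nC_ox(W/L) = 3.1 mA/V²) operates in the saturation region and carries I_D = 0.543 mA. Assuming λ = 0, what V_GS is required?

V_GS = 1.52 V

In saturation I_D = ½ k_n (V_GS − V_TN)², so V_GS − V_TN = √(2 I_D / k_n) = √(2 × 0.543 / 3.1) = 0.592 V.
V_GS = 0.926 + 0.592 = 1.52 V.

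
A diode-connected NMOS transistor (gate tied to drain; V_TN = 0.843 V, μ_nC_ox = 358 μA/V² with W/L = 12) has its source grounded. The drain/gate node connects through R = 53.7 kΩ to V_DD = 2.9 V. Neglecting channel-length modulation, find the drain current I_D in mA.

I_D = 0.0359 mA

With gate tied to drain, V_GS = V_DS ≥ V_GS − V_TN, so the device is in saturation.
k_n = μ_nC_ox · (W/L) = 4.296 mA/V².
KCL at the drain: ½ k_n (V_GS − V_TN)² = (V_DD − V_GS)/R.
Let x = V_GS − 0.843. Then 115 x² + x − 2.057 = 0, giving x = 0.129 V (positive root), so V_GS = 0.972 V.
I_D = (V_DD − V_GS)/R = (2.9 − 0.972) / 53.7 = 0.0359 mA.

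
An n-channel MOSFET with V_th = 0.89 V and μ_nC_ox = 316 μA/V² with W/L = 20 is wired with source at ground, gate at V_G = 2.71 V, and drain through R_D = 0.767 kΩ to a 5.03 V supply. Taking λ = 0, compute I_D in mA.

V_GS = V_G = 2.71 V, so V_ov = 2.71 − 0.89 = 1.82 V.
k_n = μ_nC_ox · (W/L) = 6.32 mA/V².
Assume saturation: I_D = ½ k_n V_ov² = 0.5 × 6.32 × 1.82² = 10.5 mA, giving V_DS = V_DD − I_D R_D = 5.03 − 10.5 × 0.767 = -3 V.
But -3 V < V_ov = 1.82 V, so the device is actually in triode.
In triode I_D = k_n[V_ov V_DS − ½ V_DS²] and I_D = (V_DD − V_DS)/R_D. Equating: 2.42 V_DS² − 9.822 V_DS + 5.03 = 0, giving V_DS = 0.601 V (the root below V_ov).
I_D = (5.03 − 0.601) / 0.767 = 5.77 mA.

I_D = 5.77 mA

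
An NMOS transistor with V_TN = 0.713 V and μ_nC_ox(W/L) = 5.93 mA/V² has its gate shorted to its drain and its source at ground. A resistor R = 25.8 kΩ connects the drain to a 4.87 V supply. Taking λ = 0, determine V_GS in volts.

With gate tied to drain, V_GS = V_DS ≥ V_GS − V_TN, so the device is in saturation.
KCL at the drain: ½ k_n (V_GS − V_TN)² = (V_DD − V_GS)/R.
Let x = V_GS − 0.713. Then 76.5 x² + x − 4.157 = 0, giving x = 0.227 V (positive root), so V_GS = 0.94 V.
I_D = (V_DD − V_GS)/R = (4.87 − 0.94) / 25.8 = 0.152 mA.

V_GS = 0.940 V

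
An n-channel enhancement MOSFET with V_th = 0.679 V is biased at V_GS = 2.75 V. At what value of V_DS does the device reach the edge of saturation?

V_DS,sat = 2.07 V

The boundary between triode and saturation is V_DS = V_GS − V_th = V_ov.
V_ov = 2.75 − 0.679 = 2.07 V.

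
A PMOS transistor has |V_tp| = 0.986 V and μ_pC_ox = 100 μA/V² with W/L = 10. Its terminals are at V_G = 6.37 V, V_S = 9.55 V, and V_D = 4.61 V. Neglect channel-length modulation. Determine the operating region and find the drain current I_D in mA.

Saturation; I_D = 2.41 mA

V_SG = V_S − V_G = 9.55 − 6.37 = 3.18 V; V_SD = V_S − V_D = 9.55 − 4.61 = 4.94 V.
k_p = μ_pC_ox · (W/L) = 1 mA/V².
V_ov = V_SG − |V_tp| = 3.18 − 0.986 = 2.19 V.
Since V_SD = 4.94 V ≥ V_ov = 2.19 V, the device is in saturation.
I_D = ½ k_p V_ov² = 0.5 × 1 × 2.19² = 2.41 mA.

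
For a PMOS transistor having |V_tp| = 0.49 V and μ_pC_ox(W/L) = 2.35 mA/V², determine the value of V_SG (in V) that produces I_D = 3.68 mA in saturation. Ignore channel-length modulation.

In saturation I_D = ½ k_p (V_SG − |V_tp|)², so V_SG − |V_tp| = √(2 I_D / k_p) = √(2 × 3.68 / 2.35) = 1.77 V.
V_SG = 0.49 + 1.77 = 2.26 V.

V_SG = 2.26 V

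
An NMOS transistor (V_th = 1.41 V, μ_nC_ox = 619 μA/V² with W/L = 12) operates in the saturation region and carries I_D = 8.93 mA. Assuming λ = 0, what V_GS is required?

k_n = μ_nC_ox · (W/L) = 7.428 mA/V².
In saturation I_D = ½ k_n (V_GS − V_th)², so V_GS − V_th = √(2 I_D / k_n) = √(2 × 8.93 / 7.428) = 1.55 V.
V_GS = 1.41 + 1.55 = 2.96 V.

V_GS = 2.96 V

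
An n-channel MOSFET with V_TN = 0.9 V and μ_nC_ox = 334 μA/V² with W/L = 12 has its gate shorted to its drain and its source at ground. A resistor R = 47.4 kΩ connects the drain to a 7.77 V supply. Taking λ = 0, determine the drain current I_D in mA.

I_D = 0.139 mA

With gate tied to drain, V_GS = V_DS ≥ V_GS − V_TN, so the device is in saturation.
k_n = μ_nC_ox · (W/L) = 4.008 mA/V².
KCL at the drain: ½ k_n (V_GS − V_TN)² = (V_DD − V_GS)/R.
Let x = V_GS − 0.9. Then 95 x² + x − 6.87 = 0, giving x = 0.264 V (positive root), so V_GS = 1.16 V.
I_D = (V_DD − V_GS)/R = (7.77 − 1.16) / 47.4 = 0.139 mA.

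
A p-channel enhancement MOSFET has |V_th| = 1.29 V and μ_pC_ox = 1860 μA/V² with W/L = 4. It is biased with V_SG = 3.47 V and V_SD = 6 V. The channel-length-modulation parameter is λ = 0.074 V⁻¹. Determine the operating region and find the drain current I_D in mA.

Saturation; I_D = 25.5 mA

k_p = μ_pC_ox · (W/L) = 7.44 mA/V².
V_ov = V_SG − |V_th| = 3.47 − 1.29 = 2.18 V.
Since V_SD = 6 V ≥ V_ov = 2.18 V, the device is in saturation.
I_D = ½ k_p V_ov² (1 + λ V_SD) = 0.5 × 7.44 × 2.18² × (1 + 0.074 × 6) = 25.5 mA.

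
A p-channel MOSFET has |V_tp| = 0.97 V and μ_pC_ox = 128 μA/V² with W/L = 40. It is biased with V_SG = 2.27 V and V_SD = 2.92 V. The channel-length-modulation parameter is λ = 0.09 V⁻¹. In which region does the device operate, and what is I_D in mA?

k_p = μ_pC_ox · (W/L) = 5.12 mA/V².
V_ov = V_SG − |V_tp| = 2.27 − 0.97 = 1.3 V.
Since V_SD = 2.92 V ≥ V_ov = 1.3 V, the device is in saturation.
I_D = ½ k_p V_ov² (1 + λ V_SD) = 0.5 × 5.12 × 1.3² × (1 + 0.09 × 2.92) = 5.46 mA.

Saturation; I_D = 5.46 mA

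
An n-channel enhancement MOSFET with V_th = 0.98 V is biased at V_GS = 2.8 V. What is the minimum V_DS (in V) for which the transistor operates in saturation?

The boundary between triode and saturation is V_DS = V_GS − V_th = V_ov.
V_ov = 2.8 − 0.98 = 1.82 V.

V_DS,sat = 1.82 V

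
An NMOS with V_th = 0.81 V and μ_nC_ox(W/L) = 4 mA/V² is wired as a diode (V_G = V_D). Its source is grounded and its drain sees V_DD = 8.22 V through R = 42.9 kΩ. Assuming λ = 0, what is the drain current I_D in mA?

With gate tied to drain, V_GS = V_DS ≥ V_GS − V_th, so the device is in saturation.
KCL at the drain: ½ k_n (V_GS − V_th)² = (V_DD − V_GS)/R.
Let x = V_GS − 0.81. Then 85.8 x² + x − 7.41 = 0, giving x = 0.288 V (positive root), so V_GS = 1.1 V.
I_D = (V_DD − V_GS)/R = (8.22 − 1.1) / 42.9 = 0.166 mA.

I_D = 0.166 mA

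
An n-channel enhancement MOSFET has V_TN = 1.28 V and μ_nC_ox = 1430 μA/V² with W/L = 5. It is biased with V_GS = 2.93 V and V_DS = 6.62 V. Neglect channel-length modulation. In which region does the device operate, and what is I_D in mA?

k_n = μ_nC_ox · (W/L) = 7.15 mA/V².
V_ov = V_GS − V_TN = 2.93 − 1.28 = 1.65 V.
Since V_DS = 6.62 V ≥ V_ov = 1.65 V, the device is in saturation.
I_D = ½ k_n V_ov² = 0.5 × 7.15 × 1.65² = 9.73 mA.

Saturation; I_D = 9.73 mA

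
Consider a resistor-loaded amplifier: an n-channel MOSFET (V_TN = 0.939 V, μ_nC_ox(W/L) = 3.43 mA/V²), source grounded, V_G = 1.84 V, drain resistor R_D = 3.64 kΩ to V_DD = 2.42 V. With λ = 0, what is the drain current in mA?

I_D = 0.604 mA

V_GS = V_G = 1.84 V, so V_ov = 1.84 − 0.939 = 0.901 V.
Assume saturation: I_D = ½ k_n V_ov² = 0.5 × 3.43 × 0.901² = 1.39 mA, giving V_DS = V_DD − I_D R_D = 2.42 − 1.39 × 3.64 = -2.65 V.
But -2.65 V < V_ov = 0.901 V, so the device is actually in triode.
In triode I_D = k_n[V_ov V_DS − ½ V_DS²] and I_D = (V_DD − V_DS)/R_D. Equating: 6.24 V_DS² − 12.25 V_DS + 2.42 = 0, giving V_DS = 0.223 V (the root below V_ov).
I_D = (2.42 − 0.223) / 3.64 = 0.604 mA.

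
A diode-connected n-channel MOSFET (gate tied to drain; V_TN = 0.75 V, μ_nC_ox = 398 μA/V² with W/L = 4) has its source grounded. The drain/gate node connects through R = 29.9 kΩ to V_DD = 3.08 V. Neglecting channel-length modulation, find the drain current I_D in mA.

With gate tied to drain, V_GS = V_DS ≥ V_GS − V_TN, so the device is in saturation.
k_n = μ_nC_ox · (W/L) = 1.592 mA/V².
KCL at the drain: ½ k_n (V_GS − V_TN)² = (V_DD − V_GS)/R.
Let x = V_GS − 0.75. Then 23.8 x² + x − 2.33 = 0, giving x = 0.293 V (positive root), so V_GS = 1.04 V.
I_D = (V_DD − V_GS)/R = (3.08 − 1.04) / 29.9 = 0.0681 mA.

I_D = 0.0681 mA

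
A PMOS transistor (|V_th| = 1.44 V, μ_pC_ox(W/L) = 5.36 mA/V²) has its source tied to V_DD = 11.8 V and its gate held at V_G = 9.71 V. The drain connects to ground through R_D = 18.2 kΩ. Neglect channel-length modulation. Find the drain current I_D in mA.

I_D = 0.636 mA

V_SG = V_DD − V_G = 11.8 − 9.71 = 2.09 V, so V_ov = 2.09 − 1.44 = 0.65 V.
Assume saturation: I_D = ½ k_p V_ov² = 0.5 × 5.36 × 0.65² = 1.13 mA, giving V_SD = V_DD − I_D R_D = 11.8 − 1.13 × 18.2 = -8.81 V.
But -8.81 V < V_ov = 0.65 V, so the device is actually in triode.
In triode I_D = k_p[V_ov V_SD − ½ V_SD²] and I_D = (V_DD − V_SD)/R_D. Equating: 48.8 V_SD² − 64.41 V_SD + 11.8 = 0, giving V_SD = 0.22 V (the root below V_ov).
I_D = (11.8 − 0.22) / 18.2 = 0.636 mA.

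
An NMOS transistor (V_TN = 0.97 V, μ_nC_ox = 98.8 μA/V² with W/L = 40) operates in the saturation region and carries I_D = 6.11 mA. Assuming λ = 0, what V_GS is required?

k_n = μ_nC_ox · (W/L) = 3.952 mA/V².
In saturation I_D = ½ k_n (V_GS − V_TN)², so V_GS − V_TN = √(2 I_D / k_n) = √(2 × 6.11 / 3.952) = 1.76 V.
V_GS = 0.97 + 1.76 = 2.73 V.

V_GS = 2.73 V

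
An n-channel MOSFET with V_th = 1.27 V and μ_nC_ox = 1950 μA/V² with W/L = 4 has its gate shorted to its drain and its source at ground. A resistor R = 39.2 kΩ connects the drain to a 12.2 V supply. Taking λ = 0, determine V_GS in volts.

V_GS = 1.53 V

With gate tied to drain, V_GS = V_DS ≥ V_GS − V_th, so the device is in saturation.
k_n = μ_nC_ox · (W/L) = 7.8 mA/V².
KCL at the drain: ½ k_n (V_GS − V_th)² = (V_DD − V_GS)/R.
Let x = V_GS − 1.27. Then 153 x² + x − 10.93 = 0, giving x = 0.264 V (positive root), so V_GS = 1.53 V.
I_D = (V_DD − V_GS)/R = (12.2 − 1.53) / 39.2 = 0.272 mA.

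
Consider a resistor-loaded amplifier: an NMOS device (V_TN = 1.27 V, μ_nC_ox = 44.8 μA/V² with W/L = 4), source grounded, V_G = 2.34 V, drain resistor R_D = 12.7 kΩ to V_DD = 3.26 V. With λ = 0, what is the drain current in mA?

I_D = 0.103 mA

V_GS = V_G = 2.34 V, so V_ov = 2.34 − 1.27 = 1.07 V.
k_n = μ_nC_ox · (W/L) = 0.1792 mA/V².
Assume saturation: I_D = ½ k_n V_ov² = 0.5 × 0.1792 × 1.07² = 0.103 mA, giving V_DS = V_DD − I_D R_D = 3.26 − 0.103 × 12.7 = 1.96 V.
V_DS = 1.96 V ≥ V_ov = 1.07 V, confirming saturation.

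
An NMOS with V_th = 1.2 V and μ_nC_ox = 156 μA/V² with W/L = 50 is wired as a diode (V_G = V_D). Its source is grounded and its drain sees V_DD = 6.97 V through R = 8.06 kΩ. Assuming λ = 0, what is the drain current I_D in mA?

I_D = 0.665 mA

With gate tied to drain, V_GS = V_DS ≥ V_GS − V_th, so the device is in saturation.
k_n = μ_nC_ox · (W/L) = 7.8 mA/V².
KCL at the drain: ½ k_n (V_GS − V_th)² = (V_DD − V_GS)/R.
Let x = V_GS − 1.2. Then 31.4 x² + x − 5.77 = 0, giving x = 0.413 V (positive root), so V_GS = 1.61 V.
I_D = (V_DD − V_GS)/R = (6.97 − 1.61) / 8.06 = 0.665 mA.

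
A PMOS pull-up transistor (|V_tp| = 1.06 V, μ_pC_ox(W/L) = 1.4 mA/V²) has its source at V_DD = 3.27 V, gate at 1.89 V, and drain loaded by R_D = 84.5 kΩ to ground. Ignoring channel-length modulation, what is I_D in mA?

V_SG = V_DD − V_G = 3.27 − 1.89 = 1.38 V, so V_ov = 1.38 − 1.06 = 0.32 V.
Assume saturation: I_D = ½ k_p V_ov² = 0.5 × 1.4 × 0.32² = 0.0717 mA, giving V_SD = V_DD − I_D R_D = 3.27 − 0.0717 × 84.5 = -2.79 V.
But -2.79 V < V_ov = 0.32 V, so the device is actually in triode.
In triode I_D = k_p[V_ov V_SD − ½ V_SD²] and I_D = (V_DD − V_SD)/R_D. Equating: 59.1 V_SD² − 38.86 V_SD + 3.27 = 0, giving V_SD = 0.0991 V (the root below V_ov).
I_D = (3.27 − 0.0991) / 84.5 = 0.0375 mA.

I_D = 0.0375 mA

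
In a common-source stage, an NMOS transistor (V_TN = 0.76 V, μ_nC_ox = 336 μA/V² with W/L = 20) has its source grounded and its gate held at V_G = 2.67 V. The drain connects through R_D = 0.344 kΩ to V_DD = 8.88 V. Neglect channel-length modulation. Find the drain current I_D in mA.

I_D = 12.3 mA

V_GS = V_G = 2.67 V, so V_ov = 2.67 − 0.76 = 1.91 V.
k_n = μ_nC_ox · (W/L) = 6.72 mA/V².
Assume saturation: I_D = ½ k_n V_ov² = 0.5 × 6.72 × 1.91² = 12.3 mA, giving V_DS = V_DD − I_D R_D = 8.88 − 12.3 × 0.344 = 4.66 V.
V_DS = 4.66 V ≥ V_ov = 1.91 V, confirming saturation.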